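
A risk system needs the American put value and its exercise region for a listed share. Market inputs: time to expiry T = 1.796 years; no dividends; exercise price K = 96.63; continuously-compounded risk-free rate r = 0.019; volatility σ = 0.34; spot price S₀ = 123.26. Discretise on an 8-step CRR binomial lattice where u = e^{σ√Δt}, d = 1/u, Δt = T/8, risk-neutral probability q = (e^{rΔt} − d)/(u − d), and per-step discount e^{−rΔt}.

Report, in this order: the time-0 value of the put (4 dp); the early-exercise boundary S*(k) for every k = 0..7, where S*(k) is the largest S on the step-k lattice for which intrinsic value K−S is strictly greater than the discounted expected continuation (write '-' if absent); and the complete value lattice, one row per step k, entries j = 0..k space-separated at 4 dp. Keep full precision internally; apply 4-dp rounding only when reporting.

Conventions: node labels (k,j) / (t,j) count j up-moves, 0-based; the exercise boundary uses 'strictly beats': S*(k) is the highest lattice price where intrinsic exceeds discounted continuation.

Δt=0.22450, u=1.17480, d=0.85121, q=0.47302, disc=e^(-rΔt)=0.99574
k=8 terminal: V=max(K-S,0) → 62.6585 49.7442 31.9205 7.3210 0.0000 0.0000 0.0000 0.0000 0.0000
k=7: j=0 S=39.9096 intr=56.7204 cont=56.3091 V=56.7204[EX]; j=1 S=55.0814 intr=41.5486 cont=41.1373 V=41.5486[EX]; j=2 S=76.0207 intr=20.6093 cont=20.1980 V=20.6093[EX]; j=3 S=104.9201 intr=0.0000 cont=3.8416 V=3.8416[hold]; j=4 S=144.8057 intr=0.0000 cont=0.0000 V=0.0000[hold]; j=5 S=199.8539 intr=0.0000 cont=0.0000 V=0.0000[hold]; j=6 S=275.8288 intr=0.0000 cont=0.0000 V=0.0000[hold]; j=7 S=380.6857 intr=0.0000 cont=0.0000 V=0.0000[hold]  S*(7)=76.0207
k=6: j=0 S=46.8858 intr=49.7442 cont=49.3329 V=49.7442[EX]; j=1 S=64.7095 intr=31.9205 cont=31.5092 V=31.9205[EX]; j=2 S=89.3090 intr=7.3210 cont=12.6238 V=12.6238[hold]; j=3 S=123.2600 intr=0.0000 cont=2.0158 V=2.0158[hold]; j=4 S=170.1176 intr=0.0000 cont=0.0000 V=0.0000[hold]; j=5 S=234.7881 intr=0.0000 cont=0.0000 V=0.0000[hold]; j=6 S=324.0433 intr=0.0000 cont=0.0000 V=0.0000[hold]  S*(6)=64.7095
k=5: j=0 S=55.0814 intr=41.5486 cont=41.1373 V=41.5486[EX]; j=1 S=76.0207 intr=20.6093 cont=22.6957 V=22.6957[hold]; j=2 S=104.9201 intr=0.0000 cont=7.5736 V=7.5736[hold]; j=3 S=144.8057 intr=0.0000 cont=1.0578 V=1.0578[hold]; j=4 S=199.8539 intr=0.0000 cont=0.0000 V=0.0000[hold]; j=5 S=275.8288 intr=0.0000 cont=0.0000 V=0.0000[hold]  S*(5)=55.0814
k=4: j=0 S=64.7095 intr=31.9205 cont=32.4919 V=32.4919[hold]; j=1 S=89.3090 intr=7.3210 cont=15.4765 V=15.4765[hold]; j=2 S=123.2600 intr=0.0000 cont=4.4724 V=4.4724[hold]; j=3 S=170.1176 intr=0.0000 cont=0.5550 V=0.5550[hold]; j=4 S=234.7881 intr=0.0000 cont=0.0000 V=0.0000[hold]  S*(4)=-
k=3: j=0 S=76.0207 intr=20.6093 cont=24.3392 V=24.3392[hold]; j=1 S=104.9201 intr=0.0000 cont=10.2276 V=10.2276[hold]; j=2 S=144.8057 intr=0.0000 cont=2.6082 V=2.6082[hold]; j=3 S=199.8539 intr=0.0000 cont=0.2913 V=0.2913[hold]  S*(3)=-
k=2: j=0 S=89.3090 intr=7.3210 cont=17.5889 V=17.5889[hold]; j=1 S=123.2600 intr=0.0000 cont=6.5953 V=6.5953[hold]; j=2 S=170.1176 intr=0.0000 cont=1.5058 V=1.5058[hold]  S*(2)=-
k=1: j=0 S=104.9201 intr=0.0000 cont=12.3359 V=12.3359[hold]; j=1 S=144.8057 intr=0.0000 cont=4.1700 V=4.1700[hold]  S*(1)=-
k=0: j=0 S=123.2600 intr=0.0000 cont=8.4372 V=8.4372[hold]  S*(0)=-

price = 8.4372
boundary = - - - - - 55.0814 64.7095 76.0207
tree:
8.4372
12.3359 4.1700
17.5889 6.5953 1.5058
24.3392 10.2276 2.6082 0.2913
32.4919 15.4765 4.4724 0.5550 0.0000
41.5486 22.6957 7.5736 1.0578 0.0000 0.0000
49.7442 31.9205 12.6238 2.0158 0.0000 0.0000 0.0000
56.7204 41.5486 20.6093 3.8416 0.0000 0.0000 0.0000 0.0000
62.6585 49.7442 31.9205 7.3210 0.0000 0.0000 0.0000 0.0000 0.0000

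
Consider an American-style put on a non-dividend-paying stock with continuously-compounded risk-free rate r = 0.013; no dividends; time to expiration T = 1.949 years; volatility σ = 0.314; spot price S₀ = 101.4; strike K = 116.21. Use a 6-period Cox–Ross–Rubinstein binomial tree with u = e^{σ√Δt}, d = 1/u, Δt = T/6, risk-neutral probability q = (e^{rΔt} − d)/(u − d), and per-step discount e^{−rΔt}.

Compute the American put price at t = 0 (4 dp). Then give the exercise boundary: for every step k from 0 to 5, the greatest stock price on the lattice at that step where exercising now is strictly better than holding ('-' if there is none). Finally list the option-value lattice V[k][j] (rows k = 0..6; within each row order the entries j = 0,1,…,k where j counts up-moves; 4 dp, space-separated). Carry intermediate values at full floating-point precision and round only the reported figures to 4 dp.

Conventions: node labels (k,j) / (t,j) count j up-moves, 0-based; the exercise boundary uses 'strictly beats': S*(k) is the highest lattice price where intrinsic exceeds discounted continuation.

Δt=0.32483, u=1.19597, d=0.83614, q=0.46714, disc=e^(-rΔt)=0.99579
k=6 terminal: V=max(K-S,0) → 81.5598 66.6479 45.3186 14.8100 0.0000 0.0000 0.0000
k=5: j=0 S=41.4408 intr=74.7692 cont=74.2795 V=74.7692[EX]; j=1 S=59.2750 intr=56.9350 cont=56.4453 V=56.9350[EX]; j=2 S=84.7844 intr=31.4256 cont=30.9359 V=31.4256[EX]; j=3 S=121.2719 intr=0.0000 cont=7.8584 V=7.8584[hold]; j=4 S=173.4619 intr=0.0000 cont=0.0000 V=0.0000[hold]; j=5 S=248.1123 intr=0.0000 cont=0.0000 V=0.0000[hold]  S*(5)=84.7844
k=4: j=0 S=49.5621 intr=66.6479 cont=66.1582 V=66.6479[EX]; j=1 S=70.8914 intr=45.3186 cont=44.8289 V=45.3186[EX]; j=2 S=101.4000 intr=14.8100 cont=20.3304 V=20.3304[hold]; j=3 S=145.0381 intr=0.0000 cont=4.1698 V=4.1698[hold]; j=4 S=207.4561 intr=0.0000 cont=0.0000 V=0.0000[hold]  S*(4)=70.8914
k=3: j=0 S=59.2750 intr=56.9350 cont=56.4453 V=56.9350[EX]; j=1 S=84.7844 intr=31.4256 cont=33.5038 V=33.5038[hold]; j=2 S=121.2719 intr=0.0000 cont=12.7273 V=12.7273[hold]; j=3 S=173.4619 intr=0.0000 cont=2.2126 V=2.2126[hold]  S*(3)=59.2750
k=2: j=0 S=70.8914 intr=45.3186 cont=45.7956 V=45.7956[hold]; j=1 S=101.4000 intr=14.8100 cont=23.6980 V=23.6980[hold]; j=2 S=145.0381 intr=0.0000 cont=7.7825 V=7.7825[hold]  S*(2)=-
k=1: j=0 S=84.7844 intr=31.4256 cont=35.3235 V=35.3235[hold]; j=1 S=121.2719 intr=0.0000 cont=16.1948 V=16.1948[hold]  S*(1)=-
k=0: j=0 S=101.4000 intr=14.8100 cont=26.2765 V=26.2765[hold]  S*(0)=-

price = 26.2765
boundary = - - - 59.2750 70.8914 84.7844
tree:
26.2765
35.3235 16.1948
45.7956 23.6980 7.7825
56.9350 33.5038 12.7273 2.2126
66.6479 45.3186 20.3304 4.1698 0.0000
74.7692 56.9350 31.4256 7.8584 0.0000 0.0000
81.5598 66.6479 45.3186 14.8100 0.0000 0.0000 0.0000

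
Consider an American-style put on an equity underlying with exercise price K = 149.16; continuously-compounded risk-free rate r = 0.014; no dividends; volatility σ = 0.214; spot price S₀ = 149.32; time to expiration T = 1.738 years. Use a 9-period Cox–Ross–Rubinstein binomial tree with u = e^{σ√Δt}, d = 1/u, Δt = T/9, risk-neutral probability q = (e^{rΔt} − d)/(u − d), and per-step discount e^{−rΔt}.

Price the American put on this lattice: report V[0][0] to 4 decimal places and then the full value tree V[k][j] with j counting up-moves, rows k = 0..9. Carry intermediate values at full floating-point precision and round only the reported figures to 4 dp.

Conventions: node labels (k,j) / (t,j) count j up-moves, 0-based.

price = 15.5179
tree:
15.5179
21.3884 9.5148
28.6499 13.9750 4.9414
37.1852 19.9554 7.8495 1.9524
46.6534 27.5704 12.1675 3.4144 0.4469
55.8538 36.6570 18.2982 5.8760 0.8801 0.0000
64.2285 46.6534 26.4913 9.9015 1.7334 0.0000 0.0000
71.8515 55.8538 36.5457 16.2094 3.4139 0.0000 0.0000 0.0000
78.7903 64.2285 46.6534 25.4414 6.7236 0.0000 0.0000 0.0000 0.0000
85.1063 71.8515 55.8538 36.5457 13.2422 0.0000 0.0000 0.0000 0.0000 0.0000

Δt=0.19311, u=1.09860, d=0.91025, q=0.49088, disc=e^(-rΔt)=0.99730
k=9 terminal: V=max(K-S,0) → 85.1063 71.8515 55.8538 36.5457 13.2422 0.0000 0.0000 0.0000 0.0000 0.0000
k=8: j=0 S=70.3697 intr=78.7903 cont=78.3875 V=78.7903[EX]; j=1 S=84.9315 intr=64.2285 cont=63.8257 V=64.2285[EX]; j=2 S=102.5066 intr=46.6534 cont=46.2506 V=46.6534[EX]; j=3 S=123.7186 intr=25.4414 cont=25.0387 V=25.4414[EX]; j=4 S=149.3200 intr=0.0000 cont=6.7236 V=6.7236[hold]; j=5 S=180.2192 intr=0.0000 cont=0.0000 V=0.0000[hold]; j=6 S=217.5124 intr=0.0000 cont=0.0000 V=0.0000[hold]; j=7 S=262.5228 intr=0.0000 cont=0.0000 V=0.0000[hold]; j=8 S=316.8473 intr=0.0000 cont=0.0000 V=0.0000[hold]
k=7: j=0 S=77.3085 intr=71.8515 cont=71.4487 V=71.8515[EX]; j=1 S=93.3062 intr=55.8538 cont=55.4511 V=55.8538[EX]; j=2 S=112.6143 intr=36.5457 cont=36.1430 V=36.5457[EX]; j=3 S=135.9178 intr=13.2422 cont=16.2094 V=16.2094[hold]; j=4 S=164.0437 intr=0.0000 cont=3.4139 V=3.4139[hold]; j=5 S=197.9897 intr=0.0000 cont=0.0000 V=0.0000[hold]; j=6 S=238.9602 intr=0.0000 cont=0.0000 V=0.0000[hold]; j=7 S=288.4088 intr=0.0000 cont=0.0000 V=0.0000[hold]
k=6: j=0 S=84.9315 intr=64.2285 cont=63.8257 V=64.2285[EX]; j=1 S=102.5066 intr=46.6534 cont=46.2506 V=46.6534[EX]; j=2 S=123.7186 intr=25.4414 cont=26.4913 V=26.4913[hold]; j=3 S=149.3200 intr=0.0000 cont=9.9015 V=9.9015[hold]; j=4 S=180.2192 intr=0.0000 cont=1.7334 V=1.7334[hold]; j=5 S=217.5124 intr=0.0000 cont=0.0000 V=0.0000[hold]; j=6 S=262.5228 intr=0.0000 cont=0.0000 V=0.0000[hold]
k=5: j=0 S=93.3062 intr=55.8538 cont=55.4511 V=55.8538[EX]; j=1 S=112.6143 intr=36.5457 cont=36.6570 V=36.6570[hold]; j=2 S=135.9178 intr=13.2422 cont=18.2982 V=18.2982[hold]; j=3 S=164.0437 intr=0.0000 cont=5.8760 V=5.8760[hold]; j=4 S=197.9897 intr=0.0000 cont=0.8801 V=0.8801[hold]; j=5 S=238.9602 intr=0.0000 cont=0.0000 V=0.0000[hold]
k=4: j=0 S=102.5066 intr=46.6534 cont=46.3051 V=46.6534[EX]; j=1 S=123.7186 intr=25.4414 cont=27.5704 V=27.5704[hold]; j=2 S=149.3200 intr=0.0000 cont=12.1675 V=12.1675[hold]; j=3 S=180.2192 intr=0.0000 cont=3.4144 V=3.4144[hold]; j=4 S=217.5124 intr=0.0000 cont=0.4469 V=0.4469[hold]
k=3: j=0 S=112.6143 intr=36.5457 cont=37.1852 V=37.1852[hold]; j=1 S=135.9178 intr=13.2422 cont=19.9554 V=19.9554[hold]; j=2 S=164.0437 intr=0.0000 cont=7.8495 V=7.8495[hold]; j=3 S=197.9897 intr=0.0000 cont=1.9524 V=1.9524[hold]
k=2: j=0 S=123.7186 intr=25.4414 cont=28.6499 V=28.6499[hold]; j=1 S=149.3200 intr=0.0000 cont=13.9750 V=13.9750[hold]; j=2 S=180.2192 intr=0.0000 cont=4.9414 V=4.9414[hold]
k=1: j=0 S=135.9178 intr=13.2422 cont=21.3884 V=21.3884[hold]; j=1 S=164.0437 intr=0.0000 cont=9.5148 V=9.5148[hold]
k=0: j=0 S=149.3200 intr=0.0000 cont=15.5179 V=15.5179[hold]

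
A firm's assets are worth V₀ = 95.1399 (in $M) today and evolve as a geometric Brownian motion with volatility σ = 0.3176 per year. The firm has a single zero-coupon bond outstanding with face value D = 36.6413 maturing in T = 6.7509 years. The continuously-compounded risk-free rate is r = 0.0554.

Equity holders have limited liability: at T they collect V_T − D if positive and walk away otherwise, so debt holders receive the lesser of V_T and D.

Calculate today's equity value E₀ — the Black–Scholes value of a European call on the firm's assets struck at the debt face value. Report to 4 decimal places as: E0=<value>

Apply the equity-as-call identities (strike 36.6413, horizon 6.7509 years):
d₁ = [ln(V₀/D) + (r + σ²/2)T] / (σ√T)
   = [ln(95.1399/36.6413) + (0.0554 + 0.5·0.3176²)·6.7509] / (0.3176·√6.7509)
   = [0.954172 + 0.714481] / 0.825204 = 2.022110
d₂ = d₁ − σ√T = 2.022110 − 0.825204 = 1.196906
N(d₁) = 0.978417,  N(d₂) = 0.884328,  e^(−rT) = 0.687977
E₀ = V₀·N(d₁) − D·e^(−rT)·N(d₂)
   = 95.1399·0.978417 − 36.6413·0.687977·0.884328 = 70.794064

E0=70.7941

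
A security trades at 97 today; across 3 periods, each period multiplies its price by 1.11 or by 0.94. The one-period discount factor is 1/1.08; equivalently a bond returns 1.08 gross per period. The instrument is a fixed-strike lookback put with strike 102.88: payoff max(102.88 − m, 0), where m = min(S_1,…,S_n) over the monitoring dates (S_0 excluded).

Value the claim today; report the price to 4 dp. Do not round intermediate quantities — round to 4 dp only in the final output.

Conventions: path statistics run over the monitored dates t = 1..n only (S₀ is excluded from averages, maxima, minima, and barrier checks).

price = 2.1130

No-arbitrage gives p* = (R−d)/(u−d) = 0.8235: enumerate every path, weight its payoff by its p*-probability, and discount by R^3.
Enumerate all 2^3 = 8 price paths (U = up ×1.11, D = down ×0.94); each path with k up-moves has probability p*^k·(1−p*)^(3−k).
DDD: m=80.5666, payoff=22.3134, prob=0.005496
UDD: m=95.1372, payoff=7.7428, prob=0.025646
DUD: m=91.1800, payoff=11.7000, prob=0.025646
UUD: m=107.6700, payoff=0.0000, prob=0.119682
DDU: m=85.7092, payoff=17.1708, prob=0.025646
UDU: m=101.2098, payoff=1.6702, prob=0.119682
DUU: m=91.1800, payoff=11.7000, prob=0.119682
UUU: m=107.6700, payoff=0.0000, prob=0.558518
Price = Σ prob·payoff / R^3 = 2.661805 / 1.259712 = 2.1130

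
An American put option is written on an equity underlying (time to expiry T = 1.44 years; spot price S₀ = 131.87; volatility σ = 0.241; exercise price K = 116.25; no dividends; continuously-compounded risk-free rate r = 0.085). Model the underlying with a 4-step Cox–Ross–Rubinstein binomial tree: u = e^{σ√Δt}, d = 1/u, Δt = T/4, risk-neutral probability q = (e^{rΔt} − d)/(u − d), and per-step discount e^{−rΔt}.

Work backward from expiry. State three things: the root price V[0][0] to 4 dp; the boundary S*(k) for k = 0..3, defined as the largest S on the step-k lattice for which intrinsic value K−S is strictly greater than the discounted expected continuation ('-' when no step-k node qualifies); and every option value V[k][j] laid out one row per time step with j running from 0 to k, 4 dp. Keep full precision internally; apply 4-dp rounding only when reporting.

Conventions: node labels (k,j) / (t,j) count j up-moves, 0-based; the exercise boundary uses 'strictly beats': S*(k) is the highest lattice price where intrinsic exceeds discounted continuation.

price = 4.4253
boundary = - - 98.7525 85.4573
tree:
4.4253
8.9581 1.2605
17.4975 3.0293 0.0000
30.7927 7.2805 0.0000 0.0000
42.2980 17.4975 0.0000 0.0000 0.0000

params: Δt=0.36000 u=1.15558 d=0.86537 q=0.57098 e^(-rΔt)=0.96986
t_4 payoffs: 42.2980 17.4975 0.0000 0.0000 0.0000
t_3: node(3,0) S=85.4573 payoff=30.7927 vs cont=27.2893 → 30.7927 [stop]  node(3,1) S=114.1161 payoff=2.1339 vs cont=7.2805 → 7.2805 [wait]  node(3,2) S=152.3860 payoff=0.0000 vs cont=0.0000 → 0.0000 [wait]  node(3,3) S=203.4899 payoff=0.0000 vs cont=0.0000 → 0.0000 [wait]  ⇒ S*(3)=85.4573
t_2: node(2,0) S=98.7525 payoff=17.4975 vs cont=16.8442 → 17.4975 [stop]  node(2,1) S=131.8700 payoff=0.0000 vs cont=3.0293 → 3.0293 [wait]  node(2,2) S=176.0938 payoff=0.0000 vs cont=0.0000 → 0.0000 [wait]  ⇒ S*(2)=98.7525
t_1: node(1,0) S=114.1161 payoff=2.1339 vs cont=8.9581 → 8.9581 [wait]  node(1,1) S=152.3860 payoff=0.0000 vs cont=1.2605 → 1.2605 [wait]  ⇒ S*(1)=-
t_0: node(0,0) S=131.8700 payoff=0.0000 vs cont=4.4253 → 4.4253 [wait]  ⇒ S*(0)=-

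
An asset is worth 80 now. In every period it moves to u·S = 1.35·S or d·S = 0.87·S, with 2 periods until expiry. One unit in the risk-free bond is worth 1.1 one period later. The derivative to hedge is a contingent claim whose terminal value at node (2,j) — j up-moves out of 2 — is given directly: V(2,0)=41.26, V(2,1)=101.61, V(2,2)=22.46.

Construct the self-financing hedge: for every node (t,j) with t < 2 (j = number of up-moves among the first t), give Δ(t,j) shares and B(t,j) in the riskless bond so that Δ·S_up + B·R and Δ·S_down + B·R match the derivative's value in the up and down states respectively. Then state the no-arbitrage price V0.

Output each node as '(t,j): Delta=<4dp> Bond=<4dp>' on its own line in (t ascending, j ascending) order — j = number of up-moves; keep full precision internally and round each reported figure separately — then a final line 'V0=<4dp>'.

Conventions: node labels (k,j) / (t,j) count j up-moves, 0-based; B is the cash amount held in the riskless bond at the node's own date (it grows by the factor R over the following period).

No-arbitrage ⇒ martingale measure with p* = (R−d)/(u−d) = 0.4792.
Payoffs at expiry: V(2,0)=41.2600, V(2,1)=101.6100, V(2,2)=22.4600
  t=1,j=0: stock 69.6000 → up 93.9600 (V=101.6100), down 60.5520 (V=41.2600). Price 63.7979; hedge Δ=1.8065, bond B=-61.9313.
  t=1,j=1: stock 108.0000 → up 145.8000 (V=22.4600), down 93.9600 (V=101.6100). Price 57.8945; hedge Δ=-1.5268, bond B=222.7903.
  t=0,j=0: stock 80.0000 → up 108.0000 (V=57.8945), down 69.6000 (V=63.7979). Price 55.4265; hedge Δ=-0.1537, bond B=67.7253.
Verification: the root portfolio costs Δ(0,0)·S0 + B(0,0) = 55.4265, matching V0.

(0,0): Delta=-0.1537 Bond=67.7253
(1,0): Delta=1.8065 Bond=-61.9313
(1,1): Delta=-1.5268 Bond=222.7903
V0=55.4265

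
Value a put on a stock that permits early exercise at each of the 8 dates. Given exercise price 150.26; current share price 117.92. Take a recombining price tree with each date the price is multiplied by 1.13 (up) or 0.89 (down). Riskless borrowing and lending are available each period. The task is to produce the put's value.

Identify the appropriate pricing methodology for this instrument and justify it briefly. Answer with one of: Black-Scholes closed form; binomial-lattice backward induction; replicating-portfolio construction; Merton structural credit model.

framework: binomial-lattice backward induction

Key observation: the put (strike 150.26 on spot 117.92) is American-style on a 8-step discrete price model, so the early-exercise decision at every node requires stepwise backward valuation — a closed form cannot price the exercise right.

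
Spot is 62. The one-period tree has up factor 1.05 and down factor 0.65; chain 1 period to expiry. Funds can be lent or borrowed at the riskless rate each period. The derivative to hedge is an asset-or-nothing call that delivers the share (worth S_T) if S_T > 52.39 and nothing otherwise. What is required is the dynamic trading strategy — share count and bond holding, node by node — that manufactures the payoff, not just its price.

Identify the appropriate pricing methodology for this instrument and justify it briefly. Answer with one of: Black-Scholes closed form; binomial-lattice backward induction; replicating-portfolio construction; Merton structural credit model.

Key observation: what is demanded is not a single number but the (Δ, B) position at each node of the 1.05/0.65 tree starting at 62; constructing those positions is the replicating-portfolio method.

framework: replicating-portfolio construction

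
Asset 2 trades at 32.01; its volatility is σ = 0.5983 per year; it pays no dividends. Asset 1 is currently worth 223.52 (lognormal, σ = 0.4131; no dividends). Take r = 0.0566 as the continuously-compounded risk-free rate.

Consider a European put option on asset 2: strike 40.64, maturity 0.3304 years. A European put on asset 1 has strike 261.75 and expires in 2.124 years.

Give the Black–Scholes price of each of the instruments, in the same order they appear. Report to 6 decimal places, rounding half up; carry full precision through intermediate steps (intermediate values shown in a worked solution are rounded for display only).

price(asset 2 put K=40.64) = 9.803440
price(asset 1 put K=261.75) = 58.293639

[asset 2 put K=40.64]
σ√T = 0.5983·√0.3304 = 0.343905
d₁ = (ln(S/K) + (r+σ²/2)T) / (σ√T) = (ln(32.01/40.64) + (0.0566+0.5983²/2)·0.3304) / 0.343905 = (-0.238704 + 0.077836) / 0.343905 = -0.467769
d₂ = d₁ − σ√T = -0.467769 − 0.343905 = -0.811675
e^{−rT} = 0.981473
N(−d₁) = 0.680025,  N(−d₂) = 0.791511
price = K·e^{−rT}·N(−d₂) − S·N(−d₁) = 31.571045 − 21.767605 = 9.803440
[asset 1 put K=261.75]
σ√T = 0.4131·√2.124 = 0.602050
d₁ = (ln(S/K) + (r+σ²/2)T) / (σ√T) = (ln(223.52/261.75) + (0.0566+0.4131²/2)·2.124) / 0.602050 = (-0.157889 + 0.301450) / 0.602050 = 0.238454
d₂ = d₁ − σ√T = 0.238454 − 0.602050 = -0.363595
e^{−rT} = 0.886727
N(−d₁) = 0.405764,  N(−d₂) = 0.641920
price = K·e^{−rT}·N(−d₂) − S·N(−d₁) = 148.990082 − 90.696442 = 58.293639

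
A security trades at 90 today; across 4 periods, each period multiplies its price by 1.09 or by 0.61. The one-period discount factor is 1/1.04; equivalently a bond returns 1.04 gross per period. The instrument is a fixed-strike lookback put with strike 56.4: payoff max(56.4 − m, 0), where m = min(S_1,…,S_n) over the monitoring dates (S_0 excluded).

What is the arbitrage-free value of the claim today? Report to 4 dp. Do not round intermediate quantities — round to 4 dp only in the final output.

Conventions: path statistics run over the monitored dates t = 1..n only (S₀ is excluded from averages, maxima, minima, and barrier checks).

Under the martingale measure an up-move has probability p* = 0.8958; value the claim as the probability-weighted average of per-path payoffs, discounted 4 periods at R = 1.04.
Enumerate all 2^4 = 16 price paths (U = up ×1.09, D = down ×0.61); each path with k up-moves has probability p*^k·(1−p*)^(4−k).
DDDD: m=12.4613, payoff=43.9387, prob=0.000118
UDDD: m=22.2668, payoff=34.1332, prob=0.001013
DUDD: m=22.2668, payoff=34.1332, prob=0.001013
UUDD: m=39.7883, payoff=16.6117, prob=0.008708
DDUD: m=22.2668, payoff=34.1332, prob=0.001013
UDUD: m=39.7883, payoff=16.6117, prob=0.008708
DUUD: m=39.7883, payoff=16.6117, prob=0.008708
UUUD: m=71.0971, payoff=0.0000, prob=0.074888
DDDU: m=20.4283, payoff=35.9717, prob=0.001013
UDDU: m=36.5030, payoff=19.8970, prob=0.008708
DUDU: m=36.5030, payoff=19.8970, prob=0.008708
UUDU: m=65.2267, payoff=0.0000, prob=0.074888
DDUU: m=33.4890, payoff=22.9110, prob=0.008708
UDUU: m=59.8410, payoff=0.0000, prob=0.074888
DUUU: m=54.9000, payoff=1.5000, prob=0.074888
UUUU: m=98.1000, payoff=0.0000, prob=0.644034
Price = Σ prob·payoff / R^4 = 1.237597 / 1.169859 = 1.0579

price = 1.0579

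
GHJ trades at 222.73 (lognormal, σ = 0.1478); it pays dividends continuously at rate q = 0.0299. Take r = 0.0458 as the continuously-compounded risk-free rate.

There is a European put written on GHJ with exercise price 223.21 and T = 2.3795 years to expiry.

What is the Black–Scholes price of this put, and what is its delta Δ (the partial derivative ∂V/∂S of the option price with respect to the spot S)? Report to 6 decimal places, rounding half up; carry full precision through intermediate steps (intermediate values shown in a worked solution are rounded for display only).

σ√T = 0.1478·√2.3795 = 0.227991
d₁ = (ln(S/K) + (r−q+σ²/2)T) / (σ√T) = (ln(222.73/223.21) + (0.0458−0.0299+0.1478²/2)·2.3795) / 0.227991 = (-0.002153 + 0.063824) / 0.227991 = 0.270499
d₂ = d₁ − σ√T = 0.270499 − 0.227991 = 0.042508
e^{−rT} = 0.896747
e^{−qT} = 0.931325
N(−d₁) = 0.393388,  N(−d₂) = 0.483047
Put price V = K·e^{−rT}·N(−d₂) − S·e^{−qT}·N(−d₁) = 96.688113 − 81.602118 = 15.085996
Δ = −e^{−qT}·N(−d₁) = -0.366372

price = 15.085996
Δ = -0.366372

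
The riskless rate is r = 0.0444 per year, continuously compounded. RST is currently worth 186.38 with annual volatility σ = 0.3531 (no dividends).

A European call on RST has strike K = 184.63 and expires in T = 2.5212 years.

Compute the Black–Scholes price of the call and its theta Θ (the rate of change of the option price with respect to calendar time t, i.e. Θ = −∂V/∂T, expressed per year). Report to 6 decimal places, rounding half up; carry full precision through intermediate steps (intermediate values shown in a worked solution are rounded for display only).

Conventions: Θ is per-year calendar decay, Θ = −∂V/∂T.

σ√T = 0.3531·√2.5212 = 0.560662
d₁ = (ln(S/K) + (r+σ²/2)T) / (σ√T) = (ln(186.38/184.63) + (0.0444+0.3531²/2)·2.5212) / 0.560662 = (0.009434 + 0.269112) / 0.560662 = 0.496816
d₂ = d₁ − σ√T = 0.496816 − 0.560662 = -0.063846
e^{−rT} = 0.894097
N(d₁) = 0.690341,  N(d₂) = 0.474546
Call price V = S·N(d₁) − K·e^{−rT}·N(d₂) = 128.665699 − 78.336739 = 50.328961
φ(d₁) = (1/√(2π))·e^{−d₁²/2} = 0.352624
Θ = −S·φ(d₁)·σ/(2√T) − r·K·e^{−rT}·N(d₂) = −7.307617 − 3.478151 = -10.785768

price = 50.328961
Θ = -10.785768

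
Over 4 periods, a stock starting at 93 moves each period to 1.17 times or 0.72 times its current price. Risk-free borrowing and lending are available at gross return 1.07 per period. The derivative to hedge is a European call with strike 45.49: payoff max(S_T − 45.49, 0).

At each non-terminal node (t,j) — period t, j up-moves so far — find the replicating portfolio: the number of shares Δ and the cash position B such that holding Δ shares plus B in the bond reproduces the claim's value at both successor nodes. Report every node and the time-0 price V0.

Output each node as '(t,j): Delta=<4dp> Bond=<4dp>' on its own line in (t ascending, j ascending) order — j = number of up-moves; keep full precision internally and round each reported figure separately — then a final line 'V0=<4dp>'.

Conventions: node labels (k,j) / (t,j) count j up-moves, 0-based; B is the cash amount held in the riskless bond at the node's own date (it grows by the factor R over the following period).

(0,0): Delta=0.9857 Bond=-33.2086
(1,0): Delta=0.9288 Bond=-31.7217
(1,1): Delta=0.9957 Bond=-36.6223
(2,0): Delta=0.6871 Bond=-22.2893
(2,1): Delta=0.9713 Bond=-37.2716
(2,2): Delta=1.0000 Bond=-39.7327
(3,0): Delta=0.0000 Bond=0.0000
(3,1): Delta=0.8079 Bond=-30.6636
(3,2): Delta=1.0000 Bond=-42.5140
(3,3): Delta=1.0000 Bond=-42.5140
V0=58.4611

No-arbitrage ⇒ martingale measure with p* = (R−d)/(u−d) = 0.7778.
Terminal payoffs: V(4,0)=0.0000, V(4,1)=0.0000, V(4,2)=20.5063, V(4,3)=61.7540, V(4,4)=128.7815
(3,0): S=34.7121. Δ = (V_up−V_dn)/(S_up−S_dn) = (0.0000−0.0000)/(40.6131−24.9927) = 0.0000. V = [p*·0.0000 + (1−p*)·0.0000]/1.07 = 0.0000. B = V − Δ·S = 0.0000.
(3,1): S=56.4071. Δ = (V_up−V_dn)/(S_up−S_dn) = (20.5063−0.0000)/(65.9963−40.6131) = 0.8079. V = [p*·20.5063 + (1−p*)·0.0000]/1.07 = 14.9059. B = V − Δ·S = -30.6636.
(3,2): S=91.6615. Δ = (V_up−V_dn)/(S_up−S_dn) = (61.7540−20.5063)/(107.2440−65.9963) = 1.0000. V = [p*·61.7540 + (1−p*)·20.5063]/1.07 = 49.1475. B = V − Δ·S = -42.5140.
(3,3): S=148.9500. Δ = (V_up−V_dn)/(S_up−S_dn) = (128.7815−61.7540)/(174.2715−107.2440) = 1.0000. V = [p*·128.7815 + (1−p*)·61.7540]/1.07 = 106.4360. B = V − Δ·S = -42.5140.
(2,0): S=48.2112. Δ = (V_up−V_dn)/(S_up−S_dn) = (14.9059−0.0000)/(56.4071−34.7121) = 0.6871. V = [p*·14.9059 + (1−p*)·0.0000]/1.07 = 10.8351. B = V − Δ·S = -22.2893.
(2,1): S=78.3432. Δ = (V_up−V_dn)/(S_up−S_dn) = (49.1475−14.9059)/(91.6615−56.4071) = 0.9713. V = [p*·49.1475 + (1−p*)·14.9059]/1.07 = 38.8208. B = V − Δ·S = -37.2716.
(2,2): S=127.3077. Δ = (V_up−V_dn)/(S_up−S_dn) = (106.4360−49.1475)/(148.9500−91.6615) = 1.0000. V = [p*·106.4360 + (1−p*)·49.1475]/1.07 = 87.5750. B = V − Δ·S = -39.7327.
(1,0): S=66.9600. Δ = (V_up−V_dn)/(S_up−S_dn) = (38.8208−10.8351)/(78.3432−48.2112) = 0.9288. V = [p*·38.8208 + (1−p*)·10.8351]/1.07 = 30.4689. B = V − Δ·S = -31.7217.
(1,1): S=108.8100. Δ = (V_up−V_dn)/(S_up−S_dn) = (87.5750−38.8208)/(127.3077−78.3432) = 0.9957. V = [p*·87.5750 + (1−p*)·38.8208]/1.07 = 71.7203. B = V − Δ·S = -36.6223.
(0,0): S=93.0000. Δ = (V_up−V_dn)/(S_up−S_dn) = (71.7203−30.4689)/(108.8100−66.9600) = 0.9857. V = [p*·71.7203 + (1−p*)·30.4689]/1.07 = 58.4611. B = V − Δ·S = -33.2086.
Sanity check at the root: Δ(0,0)·S0 + B(0,0) reproduces V0 = 58.4611.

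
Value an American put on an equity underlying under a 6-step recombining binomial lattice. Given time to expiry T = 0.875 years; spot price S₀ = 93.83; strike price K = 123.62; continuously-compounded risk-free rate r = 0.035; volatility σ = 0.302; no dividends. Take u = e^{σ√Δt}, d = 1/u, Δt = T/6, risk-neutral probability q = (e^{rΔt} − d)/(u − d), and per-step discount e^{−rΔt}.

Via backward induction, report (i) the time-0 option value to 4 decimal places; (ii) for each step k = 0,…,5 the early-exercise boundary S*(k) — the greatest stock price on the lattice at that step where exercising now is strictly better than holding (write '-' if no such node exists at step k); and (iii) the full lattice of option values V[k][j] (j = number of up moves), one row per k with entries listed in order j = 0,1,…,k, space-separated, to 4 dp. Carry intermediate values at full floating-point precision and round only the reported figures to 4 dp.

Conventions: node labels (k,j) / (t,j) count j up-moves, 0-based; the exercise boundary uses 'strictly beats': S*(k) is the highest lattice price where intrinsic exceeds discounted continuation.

params: Δt=0.14583 u=1.12224 d=0.89107 q=0.49334 e^(-rΔt)=0.99491
t_6 payoffs: 76.6497 64.4644 49.1178 29.7900 5.4480 0.0000 0.0000
t_5: node(5,0) S=52.7120 payoff=70.9080 vs cont=70.2786 → 70.9080 [stop]  node(5,1) S=66.3869 payoff=57.2331 vs cont=56.6037 → 57.2331 [stop]  node(5,2) S=83.6094 payoff=40.0106 vs cont=39.3812 → 40.0106 [stop]  node(5,3) S=105.2999 payoff=18.3201 vs cont=17.6907 → 18.3201 [stop]  node(5,4) S=132.6175 payoff=0.0000 vs cont=2.7463 → 2.7463 [wait]  node(5,5) S=167.0220 payoff=0.0000 vs cont=0.0000 → 0.0000 [wait]  ⇒ S*(5)=105.2999
t_4: node(4,0) S=59.1556 payoff=64.4644 vs cont=63.8350 → 64.4644 [stop]  node(4,1) S=74.5022 payoff=49.1178 vs cont=48.4885 → 49.1178 [stop]  node(4,2) S=93.8300 payoff=29.7900 vs cont=29.1606 → 29.7900 [stop]  node(4,3) S=118.1720 payoff=5.4480 vs cont=10.5828 → 10.5828 [wait]  node(4,4) S=148.8289 payoff=0.0000 vs cont=1.3843 → 1.3843 [wait]  ⇒ S*(4)=93.8300
t_3: node(3,0) S=66.3869 payoff=57.2331 vs cont=56.6037 → 57.2331 [stop]  node(3,1) S=83.6094 payoff=40.0106 vs cont=39.3812 → 40.0106 [stop]  node(3,2) S=105.2999 payoff=18.3201 vs cont=20.2110 → 20.2110 [wait]  node(3,3) S=132.6175 payoff=0.0000 vs cont=6.0141 → 6.0141 [wait]  ⇒ S*(3)=83.6094
t_2: node(2,0) S=74.5022 payoff=49.1178 vs cont=48.4885 → 49.1178 [stop]  node(2,1) S=93.8300 payoff=29.7900 vs cont=30.0887 → 30.0887 [wait]  node(2,2) S=118.1720 payoff=5.4480 vs cont=13.1399 → 13.1399 [wait]  ⇒ S*(2)=74.5022
t_1: node(1,0) S=83.6094 payoff=40.0106 vs cont=39.5278 → 40.0106 [stop]  node(1,1) S=105.2999 payoff=18.3201 vs cont=21.6166 → 21.6166 [wait]  ⇒ S*(1)=83.6094
t_0: node(0,0) S=93.8300 payoff=29.7900 vs cont=30.7787 → 30.7787 [wait]  ⇒ S*(0)=-

price = 30.7787
boundary = - 83.6094 74.5022 83.6094 93.8300 105.2999
tree:
30.7787
40.0106 21.6166
49.1178 30.0887 13.1399
57.2331 40.0106 20.2110 6.0141
64.4644 49.1178 29.7900 10.5828 1.3843
70.9080 57.2331 40.0106 18.3201 2.7463 0.0000
76.6497 64.4644 49.1178 29.7900 5.4480 0.0000 0.0000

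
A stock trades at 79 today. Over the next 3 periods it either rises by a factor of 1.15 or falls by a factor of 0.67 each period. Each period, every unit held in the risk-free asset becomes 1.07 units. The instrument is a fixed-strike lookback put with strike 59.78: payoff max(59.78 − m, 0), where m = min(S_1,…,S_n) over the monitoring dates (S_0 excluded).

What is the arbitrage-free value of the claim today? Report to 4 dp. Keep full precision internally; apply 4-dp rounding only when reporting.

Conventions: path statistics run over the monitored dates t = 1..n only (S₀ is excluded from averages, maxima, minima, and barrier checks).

Risk-neutral up-probability p* = (R−d)/(u−d) = (1.07−0.67)/(1.15−0.67) = 0.8333; the claim prices as the p*-weighted sum of path payoffs discounted by R^3.
Enumerate all 2^3 = 8 price paths (U = up ×1.15, D = down ×0.67); each path with k up-moves has probability p*^k·(1−p*)^(3−k).
DDD: m=23.7603, payoff=36.0197, prob=0.004630
UDD: m=40.7826, payoff=18.9974, prob=0.023148
DUD: m=40.7826, payoff=18.9974, prob=0.023148
UUD: m=69.9999, payoff=0.0000, prob=0.115741
DDU: m=35.4631, payoff=24.3169, prob=0.023148
UDU: m=60.8695, payoff=0.0000, prob=0.115741
DUU: m=52.9300, payoff=6.8500, prob=0.115741
UUU: m=90.8500, payoff=0.0000, prob=0.578704
Price = Σ prob·payoff / R^3 = 2.401984 / 1.225043 = 1.9607

price = 1.9607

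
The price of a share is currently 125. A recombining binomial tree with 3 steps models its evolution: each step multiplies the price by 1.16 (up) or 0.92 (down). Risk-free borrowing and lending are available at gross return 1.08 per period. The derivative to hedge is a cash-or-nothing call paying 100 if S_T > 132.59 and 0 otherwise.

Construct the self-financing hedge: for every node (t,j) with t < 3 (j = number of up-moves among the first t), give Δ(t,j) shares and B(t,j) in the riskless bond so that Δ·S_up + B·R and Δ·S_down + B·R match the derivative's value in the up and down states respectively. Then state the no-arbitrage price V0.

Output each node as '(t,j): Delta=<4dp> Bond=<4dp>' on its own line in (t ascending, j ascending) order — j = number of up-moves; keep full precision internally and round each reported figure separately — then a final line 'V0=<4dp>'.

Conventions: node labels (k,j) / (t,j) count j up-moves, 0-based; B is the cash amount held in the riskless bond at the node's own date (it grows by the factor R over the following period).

Arbitrage-free pricing uses the up-move probability p* = (R−d)/(u−d) = 0.6667, discounting each step at R = 1.08.
Terminal payoffs: V(3,0)=0.0000, V(3,1)=0.0000, V(3,2)=100.0000, V(3,3)=100.0000
(2,0): S=105.8000. Δ = (V_up−V_dn)/(S_up−S_dn) = (0.0000−0.0000)/(122.7280−97.3360) = 0.0000. V = [p*·0.0000 + (1−p*)·0.0000]/1.08 = 0.0000. B = V − Δ·S = 0.0000.
(2,1): S=133.4000. Δ = (V_up−V_dn)/(S_up−S_dn) = (100.0000−0.0000)/(154.7440−122.7280) = 3.1234. V = [p*·100.0000 + (1−p*)·0.0000]/1.08 = 61.7284. B = V − Δ·S = -354.9383.
(2,2): S=168.2000. Δ = (V_up−V_dn)/(S_up−S_dn) = (100.0000−100.0000)/(195.1120−154.7440) = 0.0000. V = [p*·100.0000 + (1−p*)·100.0000]/1.08 = 92.5926. B = V − Δ·S = 92.5926.
(1,0): S=115.0000. Δ = (V_up−V_dn)/(S_up−S_dn) = (61.7284−0.0000)/(133.4000−105.8000) = 2.2365. V = [p*·61.7284 + (1−p*)·0.0000]/1.08 = 38.1039. B = V − Δ·S = -219.0977.
(1,1): S=145.0000. Δ = (V_up−V_dn)/(S_up−S_dn) = (92.5926−61.7284)/(168.2000−133.4000) = 0.8869. V = [p*·92.5926 + (1−p*)·61.7284]/1.08 = 76.2079. B = V − Δ·S = -52.3929.
(0,0): S=125.0000. Δ = (V_up−V_dn)/(S_up−S_dn) = (76.2079−38.1039)/(145.0000−115.0000) = 1.2701. V = [p*·76.2079 + (1−p*)·38.1039]/1.08 = 58.8024. B = V − Δ·S = -99.9641.
Sanity check at the root: Δ(0,0)·S0 + B(0,0) reproduces V0 = 58.8024.

(0,0): Delta=1.2701 Bond=-99.9641
(1,0): Delta=2.2365 Bond=-219.0977
(1,1): Delta=0.8869 Bond=-52.3929
(2,0): Delta=0.0000 Bond=0.0000
(2,1): Delta=3.1234 Bond=-354.9383
(2,2): Delta=0.0000 Bond=92.5926
V0=58.8024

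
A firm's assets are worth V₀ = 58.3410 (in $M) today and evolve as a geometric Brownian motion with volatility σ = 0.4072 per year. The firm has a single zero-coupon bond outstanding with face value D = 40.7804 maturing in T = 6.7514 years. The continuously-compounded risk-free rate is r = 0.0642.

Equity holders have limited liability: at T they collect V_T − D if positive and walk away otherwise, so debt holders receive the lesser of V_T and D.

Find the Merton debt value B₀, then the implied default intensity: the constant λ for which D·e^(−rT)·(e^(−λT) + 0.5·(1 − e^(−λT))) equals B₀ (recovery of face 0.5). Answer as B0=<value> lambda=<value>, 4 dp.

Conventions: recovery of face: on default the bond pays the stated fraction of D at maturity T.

Work the structural quantities from V₀ = 58.3410 against face 40.7804:
d₁ = [ln(V₀/D) + (r + σ²/2)T] / (σ√T)
   = [ln(58.3410/40.7804) + (0.0642 + 0.5·0.4072²)·6.7514] / (0.4072·√6.7514)
   = [0.358104 + 0.993171] / 1.058046 = 1.277141
d₂ = d₁ − σ√T = 1.277141 − 1.058046 = 0.219095
N(d₁) = 0.899224,  N(d₂) = 0.586712,  e^(−rT) = 0.648275
E₀ = V₀·N(d₁) − D·e^(−rT)·N(d₂)
   = 58.3410·0.899224 − 40.7804·0.648275·0.586712 = 36.950757
B₀ = V₀ − E₀ = 58.3410 − 36.950757 = 21.390243
e^(−λT) = (B₀·e^(rT)/D − 0.5)/(1 − 0.5) = (21.3902·1.542555/40.7804 − 0.5)/0.5 = 0.61820637
λ = −ln(0.61820637)/6.7514 = 0.071235

B0=21.3902 lambda=0.0712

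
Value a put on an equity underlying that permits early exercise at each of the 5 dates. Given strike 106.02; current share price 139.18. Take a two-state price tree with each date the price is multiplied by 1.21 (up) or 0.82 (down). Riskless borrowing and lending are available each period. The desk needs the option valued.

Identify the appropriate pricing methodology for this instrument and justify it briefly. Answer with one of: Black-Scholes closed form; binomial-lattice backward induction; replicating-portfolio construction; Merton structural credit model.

Key observation: the defining feature is the embedded early-exercise option across 5 discrete dates on the spot-139.18 tree; pricing the strike-106.02 put means working backward with an exercise test at every node.

framework: binomial-lattice backward induction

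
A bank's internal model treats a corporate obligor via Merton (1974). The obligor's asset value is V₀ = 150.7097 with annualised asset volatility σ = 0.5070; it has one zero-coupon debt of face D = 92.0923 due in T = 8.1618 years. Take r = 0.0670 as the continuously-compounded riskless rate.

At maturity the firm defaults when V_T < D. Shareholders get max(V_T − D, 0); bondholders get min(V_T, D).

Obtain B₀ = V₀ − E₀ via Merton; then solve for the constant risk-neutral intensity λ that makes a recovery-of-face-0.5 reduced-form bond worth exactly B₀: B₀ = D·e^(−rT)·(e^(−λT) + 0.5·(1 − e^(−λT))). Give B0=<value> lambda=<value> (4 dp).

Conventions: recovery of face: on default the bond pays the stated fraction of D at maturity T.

B0=37.7641 lambda=0.1072

Work the structural quantities from V₀ = 150.7097 against face 92.0923:
d₁ = [ln(V₀/D) + (r + σ²/2)T] / (σ√T)
   = [ln(150.7097/92.0923) + (0.0670 + 0.5·0.5070²)·8.1618] / (0.5070·√8.1618)
   = [0.492564 + 1.595832] / 1.448441 = 1.441823
d₂ = d₁ − σ√T = 1.441823 − 1.448441 = -0.006619
N(d₁) = 0.925324,  N(d₂) = 0.497360,  e^(−rT) = 0.578776
E₀ = V₀·N(d₁) − D·e^(−rT)·N(d₂)
   = 150.7097·0.925324 − 92.0923·0.578776·0.497360 = 112.945627
B₀ = V₀ − E₀ = 150.7097 − 112.945627 = 37.764073
e^(−λT) = (B₀·e^(rT)/D − 0.5)/(1 − 0.5) = (37.7641·1.727786/92.0923 − 0.5)/0.5 = 0.41701899
λ = −ln(0.41701899)/8.1618 = 0.107161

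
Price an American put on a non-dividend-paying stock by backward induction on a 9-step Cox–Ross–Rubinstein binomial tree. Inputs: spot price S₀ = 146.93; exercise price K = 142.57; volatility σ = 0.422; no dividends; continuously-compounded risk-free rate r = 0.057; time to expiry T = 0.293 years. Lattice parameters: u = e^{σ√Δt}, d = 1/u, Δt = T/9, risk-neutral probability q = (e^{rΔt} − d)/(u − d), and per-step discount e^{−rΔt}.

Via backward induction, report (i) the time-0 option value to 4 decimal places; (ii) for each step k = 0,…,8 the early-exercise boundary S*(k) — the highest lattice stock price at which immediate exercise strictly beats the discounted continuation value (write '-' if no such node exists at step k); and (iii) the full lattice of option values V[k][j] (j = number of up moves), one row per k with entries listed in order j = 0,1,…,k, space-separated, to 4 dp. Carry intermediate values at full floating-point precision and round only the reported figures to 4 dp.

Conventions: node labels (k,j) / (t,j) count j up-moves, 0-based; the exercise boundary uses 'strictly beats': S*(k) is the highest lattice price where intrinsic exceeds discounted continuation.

Δt=0.03256, u=1.07912, d=0.92668, q=0.49316, disc=e^(-rΔt)=0.99815
k=9 terminal: V=max(K-S,0) → 68.5247 56.3449 42.1616 25.6453 6.4122 0.0000 0.0000 0.0000 0.0000 0.0000
k=8: j=0 S=79.9035 intr=62.6665 cont=62.4022 V=62.6665[EX]; j=1 S=93.0469 intr=49.5231 cont=49.2588 V=49.5231[EX]; j=2 S=108.3523 intr=34.2177 cont=33.9534 V=34.2177[EX]; j=3 S=126.1753 intr=16.3947 cont=16.1304 V=16.3947[EX]; j=4 S=146.9300 intr=0.0000 cont=3.2440 V=3.2440[hold]; j=5 S=171.0987 intr=0.0000 cont=0.0000 V=0.0000[hold]; j=6 S=199.2429 intr=0.0000 cont=0.0000 V=0.0000[hold]; j=7 S=232.0166 intr=0.0000 cont=0.0000 V=0.0000[hold]; j=8 S=270.1813 intr=0.0000 cont=0.0000 V=0.0000[hold]  S*(8)=126.1753
k=7: j=0 S=86.2251 intr=56.3449 cont=56.0806 V=56.3449[EX]; j=1 S=100.4084 intr=42.1616 cont=41.8973 V=42.1616[EX]; j=2 S=116.9247 intr=25.6453 cont=25.3810 V=25.6453[EX]; j=3 S=136.1578 intr=6.4122 cont=9.8909 V=9.8909[hold]; j=4 S=158.5545 intr=0.0000 cont=1.6411 V=1.6411[hold]; j=5 S=184.6353 intr=0.0000 cont=0.0000 V=0.0000[hold]; j=6 S=215.0062 intr=0.0000 cont=0.0000 V=0.0000[hold]; j=7 S=250.3728 intr=0.0000 cont=0.0000 V=0.0000[hold]  S*(7)=116.9247
k=6: j=0 S=93.0469 intr=49.5231 cont=49.2588 V=49.5231[EX]; j=1 S=108.3523 intr=34.2177 cont=33.9534 V=34.2177[EX]; j=2 S=126.1753 intr=16.3947 cont=17.8428 V=17.8428[hold]; j=3 S=146.9300 intr=0.0000 cont=5.8117 V=5.8117[hold]; j=4 S=171.0987 intr=0.0000 cont=0.8302 V=0.8302[hold]; j=5 S=199.2429 intr=0.0000 cont=0.0000 V=0.0000[hold]; j=6 S=232.0166 intr=0.0000 cont=0.0000 V=0.0000[hold]  S*(6)=108.3523
k=5: j=0 S=100.4084 intr=42.1616 cont=41.8973 V=42.1616[EX]; j=1 S=116.9247 intr=25.6453 cont=26.0938 V=26.0938[hold]; j=2 S=136.1578 intr=6.4122 cont=11.8875 V=11.8875[hold]; j=3 S=158.5545 intr=0.0000 cont=3.3488 V=3.3488[hold]; j=4 S=184.6353 intr=0.0000 cont=0.4200 V=0.4200[hold]; j=5 S=215.0062 intr=0.0000 cont=0.0000 V=0.0000[hold]  S*(5)=100.4084
k=4: j=0 S=108.3523 intr=34.2177 cont=34.1742 V=34.2177[EX]; j=1 S=126.1753 intr=16.3947 cont=19.0524 V=19.0524[hold]; j=2 S=146.9300 intr=0.0000 cont=7.6623 V=7.6623[hold]; j=3 S=171.0987 intr=0.0000 cont=1.9009 V=1.9009[hold]; j=4 S=199.2429 intr=0.0000 cont=0.2125 V=0.2125[hold]  S*(4)=108.3523
k=3: j=0 S=116.9247 intr=25.6453 cont=26.6893 V=26.6893[hold]; j=1 S=136.1578 intr=6.4122 cont=13.4104 V=13.4104[hold]; j=2 S=158.5545 intr=0.0000 cont=4.8121 V=4.8121[hold]; j=3 S=184.6353 intr=0.0000 cont=1.0663 V=1.0663[hold]  S*(3)=-
k=2: j=0 S=126.1753 intr=16.3947 cont=20.1033 V=20.1033[hold]; j=1 S=146.9300 intr=0.0000 cont=9.1531 V=9.1531[hold]; j=2 S=171.0987 intr=0.0000 cont=2.9593 V=2.9593[hold]  S*(2)=-
k=1: j=0 S=136.1578 intr=6.4122 cont=14.6759 V=14.6759[hold]; j=1 S=158.5545 intr=0.0000 cont=6.0873 V=6.0873[hold]  S*(1)=-
k=0: j=0 S=146.9300 intr=0.0000 cont=10.4210 V=10.4210[hold]  S*(0)=-

price = 10.4210
boundary = - - - - 108.3523 100.4084 108.3523 116.9247 126.1753
tree:
10.4210
14.6759 6.0873
20.1033 9.1531 2.9593
26.6893 13.4104 4.8121 1.0663
34.2177 19.0524 7.6623 1.9009 0.2125
42.1616 26.0938 11.8875 3.3488 0.4200 0.0000
49.5231 34.2177 17.8428 5.8117 0.8302 0.0000 0.0000
56.3449 42.1616 25.6453 9.8909 1.6411 0.0000 0.0000 0.0000
62.6665 49.5231 34.2177 16.3947 3.2440 0.0000 0.0000 0.0000 0.0000
68.5247 56.3449 42.1616 25.6453 6.4122 0.0000 0.0000 0.0000 0.0000 0.0000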